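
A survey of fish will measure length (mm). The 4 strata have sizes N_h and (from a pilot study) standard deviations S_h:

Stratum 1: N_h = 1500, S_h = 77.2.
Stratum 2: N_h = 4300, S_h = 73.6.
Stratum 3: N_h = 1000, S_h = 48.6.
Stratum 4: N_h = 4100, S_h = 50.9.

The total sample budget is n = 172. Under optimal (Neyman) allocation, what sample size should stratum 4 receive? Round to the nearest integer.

Neyman allocation: n_h = n · N_h S_h / Σ N_i S_i, with n = 172.
  stratum 1: N_h·S_h = 1500·77.2 = 115800.00
  stratum 2: N_h·S_h = 4300·73.6 = 316480.00
  stratum 3: N_h·S_h = 1000·48.6 = 48600.00
  stratum 4: N_h·S_h = 4100·50.9 = 208690.00
Σ N_h S_h = 689570.00
n for stratum 4 = 172·208690.00/689570.00 = 52.054 → 52

52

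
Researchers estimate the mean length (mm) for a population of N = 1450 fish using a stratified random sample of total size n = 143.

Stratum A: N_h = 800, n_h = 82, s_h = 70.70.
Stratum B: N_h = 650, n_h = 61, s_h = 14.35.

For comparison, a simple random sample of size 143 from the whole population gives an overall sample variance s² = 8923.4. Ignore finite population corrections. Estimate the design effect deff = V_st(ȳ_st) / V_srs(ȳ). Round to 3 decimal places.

V̂(ȳ_st) = Σ W_h² s_h²/n_h, with W_h = N_h/N and N = 1450:
  stratum A: (800/1450)²·70.70²/82 = 18.5553
  stratum B: (650/1450)²·14.35²/61 = 0.678367
V_st = 19.2337
V_srs = s²/n = 8923.4/143 = 62.4014
deff = V_st / V_srs = 19.2337/62.4014 = 0.3082

deff ≈ 0.308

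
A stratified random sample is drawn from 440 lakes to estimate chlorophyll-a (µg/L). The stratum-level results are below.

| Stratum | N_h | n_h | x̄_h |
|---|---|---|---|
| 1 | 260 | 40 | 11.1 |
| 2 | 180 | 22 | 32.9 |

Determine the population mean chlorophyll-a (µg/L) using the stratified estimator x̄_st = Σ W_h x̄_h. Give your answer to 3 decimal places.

x̄_st ≈ 20.018

N = Σ N_h = 440. Stratum weights W_h = N_h/N.
x̄_st = (260·11.1 + 180·32.9) / 440 = 20.01818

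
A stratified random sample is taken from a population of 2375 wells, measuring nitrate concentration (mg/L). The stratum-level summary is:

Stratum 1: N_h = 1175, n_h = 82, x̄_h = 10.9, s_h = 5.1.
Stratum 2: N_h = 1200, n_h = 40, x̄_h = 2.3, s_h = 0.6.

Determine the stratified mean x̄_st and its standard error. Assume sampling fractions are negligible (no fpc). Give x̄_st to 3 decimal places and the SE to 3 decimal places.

x̄_st ≈ 6.555, SE ≈ 0.283

x̄_st = Σ W_h x̄_h = (1175·10.9 + 1200·2.3)/2375 = 6.55474
V̂(x̄_st) = Σ W_h² s_h²/n_h, with W_h = N_h/N and N = 2375:
  stratum 1: (1175/2375)²·5.1²/82 = 0.0776381
  stratum 2: (1200/2375)²·0.6²/40 = 0.00229762
V̂(x̄_st) = 0.0799357
SE(x̄_st) = √0.0799357 = 0.282729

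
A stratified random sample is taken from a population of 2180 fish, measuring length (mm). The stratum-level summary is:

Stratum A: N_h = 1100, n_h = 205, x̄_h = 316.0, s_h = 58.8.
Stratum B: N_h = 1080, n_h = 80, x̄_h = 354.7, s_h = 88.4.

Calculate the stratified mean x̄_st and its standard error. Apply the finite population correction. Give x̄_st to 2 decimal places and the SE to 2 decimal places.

x̄_st = Σ W_h x̄_h = (1100·316.0 + 1080·354.7)/2180 = 335.17248
V̂(x̄_st) = Σ W_h² (1 − n_h/N_h) s_h²/n_h, with W_h = N_h/N and N = 2180:
  stratum A: (1100/2180)²·(1 − 205/1100)·58.8²/205 = 3.49384
  stratum B: (1080/2180)²·(1 − 80/1080)·88.4²/80 = 22.1986
V̂(x̄_st) = 25.6924
SE(x̄_st) = √25.6924 = 5.06877

x̄_st ≈ 335.17, SE ≈ 5.07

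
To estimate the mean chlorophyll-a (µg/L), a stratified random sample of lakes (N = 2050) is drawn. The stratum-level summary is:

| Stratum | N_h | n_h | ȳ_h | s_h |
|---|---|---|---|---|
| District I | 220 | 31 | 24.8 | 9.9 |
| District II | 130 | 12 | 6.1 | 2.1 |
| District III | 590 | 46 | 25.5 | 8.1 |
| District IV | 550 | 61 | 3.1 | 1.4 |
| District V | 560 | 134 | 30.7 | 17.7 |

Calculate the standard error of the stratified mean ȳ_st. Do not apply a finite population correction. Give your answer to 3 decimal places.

SE(ȳ_st) ≈ 0.577

V̂(ȳ_st) = Σ W_h² s_h²/n_h, with W_h = N_h/N and N = 2050:
  stratum District I: (220/2050)²·9.9²/31 = 0.0364122
  stratum District II: (130/2050)²·2.1²/12 = 0.00147787
  stratum District III: (590/2050)²·8.1²/46 = 0.118143
  stratum District IV: (550/2050)²·1.4²/61 = 0.00231283
  stratum District V: (560/2050)²·17.7²/134 = 0.174466
V̂(ȳ_st) = 0.332812
SE(ȳ_st) = √0.332812 = 0.576898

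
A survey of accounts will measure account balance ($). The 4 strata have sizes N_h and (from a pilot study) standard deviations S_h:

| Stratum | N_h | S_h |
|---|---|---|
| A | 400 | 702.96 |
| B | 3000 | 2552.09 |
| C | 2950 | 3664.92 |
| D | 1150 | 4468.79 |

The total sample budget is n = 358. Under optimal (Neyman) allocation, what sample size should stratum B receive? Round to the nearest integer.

115

Neyman allocation: n_h = n · N_h S_h / Σ N_i S_i, with n = 358.
  stratum A: N_h·S_h = 400·702.96 = 281184.00
  stratum B: N_h·S_h = 3000·2552.09 = 7656270.00
  stratum C: N_h·S_h = 2950·3664.92 = 10811514.00
  stratum D: N_h·S_h = 1150·4468.79 = 5139108.50
Σ N_h S_h = 23888076.50
n for stratum B = 358·7656270.00/23888076.50 = 114.741 → 115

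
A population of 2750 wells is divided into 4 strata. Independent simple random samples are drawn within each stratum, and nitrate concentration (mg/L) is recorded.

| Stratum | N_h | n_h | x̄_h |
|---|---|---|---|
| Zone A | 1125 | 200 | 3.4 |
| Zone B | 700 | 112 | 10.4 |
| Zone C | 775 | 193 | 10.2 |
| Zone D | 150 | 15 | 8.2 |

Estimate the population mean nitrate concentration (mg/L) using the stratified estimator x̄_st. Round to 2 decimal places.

x̄_st ≈ 7.36

N = Σ N_h = 2750. Stratum weights W_h = N_h/N.
x̄_st = (1125·3.4 + 700·10.4 + 775·10.2 + 150·8.2) / 2750 = 7.3600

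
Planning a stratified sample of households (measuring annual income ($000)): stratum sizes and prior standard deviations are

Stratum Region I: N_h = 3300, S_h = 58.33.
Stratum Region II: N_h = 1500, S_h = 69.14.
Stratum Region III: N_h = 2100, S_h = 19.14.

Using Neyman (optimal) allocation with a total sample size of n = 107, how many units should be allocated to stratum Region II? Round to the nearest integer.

Neyman allocation: n_h = n · N_h S_h / Σ N_i S_i, with n = 107.
  stratum Region I: N_h·S_h = 3300·58.33 = 192489.00
  stratum Region II: N_h·S_h = 1500·69.14 = 103710.00
  stratum Region III: N_h·S_h = 2100·19.14 = 40194.00
Σ N_h S_h = 336393.00
n for stratum Region II = 107·103710.00/336393.00 = 32.988 → 33

33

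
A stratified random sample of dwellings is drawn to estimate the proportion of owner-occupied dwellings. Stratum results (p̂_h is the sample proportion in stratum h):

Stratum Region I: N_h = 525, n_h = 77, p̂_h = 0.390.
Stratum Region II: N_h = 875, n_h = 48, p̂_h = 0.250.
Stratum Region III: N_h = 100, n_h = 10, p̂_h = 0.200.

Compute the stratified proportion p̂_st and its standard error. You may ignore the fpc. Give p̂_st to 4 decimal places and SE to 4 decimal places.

N = 1500; stratum weights W_h = N_h/N.
p̂_st = Σ W_h p̂_h = (525·0.390 + 875·0.250 + 100·0.200)/1500 = 0.29567
V̂(p̂_st) = Σ W_h² p̂_h(1−p̂_h)/(n_h−1):
  stratum Region I: (525/1500)²·0.390·0.610/76 = 0.000383457
  stratum Region II: (875/1500)²·0.250·0.750/47 = 0.00135749
  stratum Region III: (100/1500)²·0.200·0.800/9 = 7.90123e-05
V̂(p̂_st) = 0.00181996; SE = √V̂ = 0.042661

p̂_st ≈ 0.2957, SE ≈ 0.0427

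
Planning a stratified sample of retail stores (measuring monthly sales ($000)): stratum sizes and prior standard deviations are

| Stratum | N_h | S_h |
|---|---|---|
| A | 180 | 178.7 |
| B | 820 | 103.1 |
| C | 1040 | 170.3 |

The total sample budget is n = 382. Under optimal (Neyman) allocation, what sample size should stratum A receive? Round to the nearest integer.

42

Neyman allocation: n_h = n · N_h S_h / Σ N_i S_i, with n = 382.
  stratum A: N_h·S_h = 180·178.7 = 32166.00
  stratum B: N_h·S_h = 820·103.1 = 84542.00
  stratum C: N_h·S_h = 1040·170.3 = 177112.00
Σ N_h S_h = 293820.00
n for stratum A = 382·32166.00/293820.00 = 41.820 → 42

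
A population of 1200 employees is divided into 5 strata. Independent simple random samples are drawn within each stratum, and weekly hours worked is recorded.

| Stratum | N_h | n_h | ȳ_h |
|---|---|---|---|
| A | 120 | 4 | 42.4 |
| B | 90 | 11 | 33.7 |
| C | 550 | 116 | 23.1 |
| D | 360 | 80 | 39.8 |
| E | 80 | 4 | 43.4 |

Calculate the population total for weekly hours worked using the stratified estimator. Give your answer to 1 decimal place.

τ̂_st ≈ 38626.0

τ̂_st = Σ N_h ȳ_h = 120·42.4 + 90·33.7 + 550·23.1 + 360·39.8 + 80·43.4 = 38626.0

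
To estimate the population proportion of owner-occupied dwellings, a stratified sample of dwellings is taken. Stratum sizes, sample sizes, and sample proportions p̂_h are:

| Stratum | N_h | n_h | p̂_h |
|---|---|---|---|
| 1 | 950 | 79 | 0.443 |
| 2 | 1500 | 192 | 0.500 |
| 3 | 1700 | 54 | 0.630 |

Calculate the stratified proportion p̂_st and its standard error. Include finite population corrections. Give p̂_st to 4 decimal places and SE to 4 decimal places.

p̂_st ≈ 0.5402, SE ≈ 0.0319

N = 4150; stratum weights W_h = N_h/N.
p̂_st = Σ W_h p̂_h = (950·0.443 + 1500·0.500 + 1700·0.630)/4150 = 0.54020
V̂(p̂_st) = Σ W_h² (1 − n_h/N_h) p̂_h(1−p̂_h)/(n_h−1):
  stratum 1: (950/4150)²·(1 − 79/950)·0.443·0.557/78 = 0.000151988
  stratum 2: (1500/4150)²·(1 − 192/1500)·0.500·0.500/191 = 0.000149111
  stratum 3: (1700/4150)²·(1 − 54/1700)·0.630·0.370/53 = 0.000714577
V̂(p̂_st) = 0.00101568; SE = √V̂ = 0.0318697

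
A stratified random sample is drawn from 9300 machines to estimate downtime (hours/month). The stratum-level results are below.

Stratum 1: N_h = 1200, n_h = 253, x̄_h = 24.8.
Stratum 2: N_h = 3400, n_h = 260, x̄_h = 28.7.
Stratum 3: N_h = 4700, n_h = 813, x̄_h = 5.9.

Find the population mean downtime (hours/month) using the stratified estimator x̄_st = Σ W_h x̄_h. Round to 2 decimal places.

x̄_st ≈ 16.67

N = Σ N_h = 9300. Stratum weights W_h = N_h/N.
x̄_st = (1200·24.8 + 3400·28.7 + 4700·5.9) / 9300 = 16.6742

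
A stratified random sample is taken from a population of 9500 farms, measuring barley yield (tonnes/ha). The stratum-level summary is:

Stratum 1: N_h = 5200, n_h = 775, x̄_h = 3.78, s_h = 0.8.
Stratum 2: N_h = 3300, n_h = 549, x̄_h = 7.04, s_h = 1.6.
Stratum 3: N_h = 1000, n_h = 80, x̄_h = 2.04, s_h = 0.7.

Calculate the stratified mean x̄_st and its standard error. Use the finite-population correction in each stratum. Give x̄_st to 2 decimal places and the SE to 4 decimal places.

x̄_st = Σ W_h x̄_h = (5200·3.78 + 3300·7.04 + 1000·2.04)/9500 = 4.72926
V̂(x̄_st) = Σ W_h² (1 − n_h/N_h) s_h²/n_h, with W_h = N_h/N and N = 9500:
  stratum 1: (5200/9500)²·(1 − 775/5200)·0.8²/775 = 0.000210546
  stratum 2: (3300/9500)²·(1 − 549/3300)·1.6²/549 = 0.000469056
  stratum 3: (1000/9500)²·(1 − 80/1000)·0.7²/80 = 6.24377e-05
V̂(x̄_st) = 0.00074204
SE(x̄_st) = √0.00074204 = 0.0272404

x̄_st ≈ 4.73, SE ≈ 0.0272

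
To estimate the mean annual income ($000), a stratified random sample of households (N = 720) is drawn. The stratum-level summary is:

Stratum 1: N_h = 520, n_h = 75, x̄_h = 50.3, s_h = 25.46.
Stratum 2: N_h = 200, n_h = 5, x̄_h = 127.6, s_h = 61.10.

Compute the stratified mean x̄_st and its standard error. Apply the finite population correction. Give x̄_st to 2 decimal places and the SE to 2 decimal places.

x̄_st = Σ W_h x̄_h = (520·50.3 + 200·127.6)/720 = 71.77222
V̂(x̄_st) = Σ W_h² (1 − n_h/N_h) s_h²/n_h, with W_h = N_h/N and N = 720:
  stratum 1: (520/720)²·(1 − 75/520)·25.46²/75 = 3.85793
  stratum 2: (200/720)²·(1 − 5/200)·61.10²/5 = 56.171
V̂(x̄_st) = 60.0289
SE(x̄_st) = √60.0289 = 7.74783

x̄_st ≈ 71.77, SE ≈ 7.75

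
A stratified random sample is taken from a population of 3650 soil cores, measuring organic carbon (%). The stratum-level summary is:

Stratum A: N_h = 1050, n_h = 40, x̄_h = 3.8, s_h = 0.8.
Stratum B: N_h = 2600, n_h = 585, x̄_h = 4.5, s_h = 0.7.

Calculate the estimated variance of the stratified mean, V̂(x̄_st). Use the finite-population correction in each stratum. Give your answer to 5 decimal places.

V̂(x̄_st) ≈ 0.00160

V̂(x̄_st) = Σ W_h² (1 − n_h/N_h) s_h²/n_h, with W_h = N_h/N and N = 3650:
  stratum A: (1050/3650)²·(1 − 40/1050)·0.8²/40 = 0.00127363
  stratum B: (2600/3650)²·(1 − 585/2600)·0.7²/585 = 0.000329384
V̂(x̄_st) = 0.00160302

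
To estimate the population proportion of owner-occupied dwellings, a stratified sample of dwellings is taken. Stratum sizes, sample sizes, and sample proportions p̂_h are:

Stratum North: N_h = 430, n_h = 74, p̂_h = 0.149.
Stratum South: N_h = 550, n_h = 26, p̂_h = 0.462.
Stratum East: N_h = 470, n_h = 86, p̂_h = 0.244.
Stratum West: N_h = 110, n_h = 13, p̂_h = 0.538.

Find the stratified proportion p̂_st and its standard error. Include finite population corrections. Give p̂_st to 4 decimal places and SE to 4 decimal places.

p̂_st ≈ 0.3154, SE ≈ 0.0392

N = 1560; stratum weights W_h = N_h/N.
p̂_st = Σ W_h p̂_h = (430·0.149 + 550·0.462 + 470·0.244 + 110·0.538)/1560 = 0.31540
V̂(p̂_st) = Σ W_h² (1 − n_h/N_h) p̂_h(1−p̂_h)/(n_h−1):
  stratum North: (430/1560)²·(1 − 74/430)·0.149·0.851/73 = 0.00010926
  stratum South: (550/1560)²·(1 − 26/550)·0.462·0.538/25 = 0.00117741
  stratum East: (470/1560)²·(1 − 86/470)·0.244·0.756/85 = 0.000160943
  stratum West: (110/1560)²·(1 − 13/110)·0.538·0.462/12 = 9.08151e-05
V̂(p̂_st) = 0.00153843; SE = √V̂ = 0.0392229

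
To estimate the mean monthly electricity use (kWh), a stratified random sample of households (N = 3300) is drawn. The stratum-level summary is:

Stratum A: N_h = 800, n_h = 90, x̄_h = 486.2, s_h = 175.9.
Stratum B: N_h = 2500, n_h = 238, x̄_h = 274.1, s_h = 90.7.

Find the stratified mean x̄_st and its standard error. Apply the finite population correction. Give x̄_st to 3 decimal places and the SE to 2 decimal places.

x̄_st = Σ W_h x̄_h = (800·486.2 + 2500·274.1)/3300 = 325.51818
V̂(x̄_st) = Σ W_h² (1 − n_h/N_h) s_h²/n_h, with W_h = N_h/N and N = 3300:
  stratum A: (800/3300)²·(1 − 90/800)·175.9²/90 = 17.9312
  stratum B: (2500/3300)²·(1 − 238/2500)·90.7²/238 = 17.9491
V̂(x̄_st) = 35.8803
SE(x̄_st) = √35.8803 = 5.99002

x̄_st ≈ 325.518, SE ≈ 5.99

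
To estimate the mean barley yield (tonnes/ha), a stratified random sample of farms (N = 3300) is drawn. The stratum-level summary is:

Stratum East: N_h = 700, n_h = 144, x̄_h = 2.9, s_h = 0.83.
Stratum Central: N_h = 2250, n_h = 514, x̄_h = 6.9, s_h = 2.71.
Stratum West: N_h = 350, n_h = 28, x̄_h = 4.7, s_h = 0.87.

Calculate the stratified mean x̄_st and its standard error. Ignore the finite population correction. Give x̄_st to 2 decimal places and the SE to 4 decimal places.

x̄_st ≈ 5.82, SE ≈ 0.0846

x̄_st = Σ W_h x̄_h = (700·2.9 + 2250·6.9 + 350·4.7)/3300 = 5.81818
V̂(x̄_st) = Σ W_h² s_h²/n_h, with W_h = N_h/N and N = 3300:
  stratum East: (700/3300)²·0.83²/144 = 0.000215259
  stratum Central: (2250/3300)²·2.71²/514 = 0.00664221
  stratum West: (350/3300)²·0.87²/28 = 0.000304081
V̂(x̄_st) = 0.00716155
SE(x̄_st) = √0.00716155 = 0.0846259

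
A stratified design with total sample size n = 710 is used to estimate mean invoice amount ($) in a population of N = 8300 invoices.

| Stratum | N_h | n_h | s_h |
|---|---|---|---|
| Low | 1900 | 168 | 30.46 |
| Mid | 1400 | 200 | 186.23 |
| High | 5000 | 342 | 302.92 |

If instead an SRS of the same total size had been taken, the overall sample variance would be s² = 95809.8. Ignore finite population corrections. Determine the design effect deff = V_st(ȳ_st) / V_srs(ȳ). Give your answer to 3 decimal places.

deff ≈ 0.760

V̂(ȳ_st) = Σ W_h² s_h²/n_h, with W_h = N_h/N and N = 8300:
  stratum Low: (1900/8300)²·30.46²/168 = 0.289402
  stratum Mid: (1400/8300)²·186.23²/200 = 4.93366
  stratum High: (5000/8300)²·302.92²/342 = 97.3674
V_st = 102.59
V_srs = s²/n = 95809.8/710 = 134.943
deff = V_st / V_srs = 102.59/134.943 = 0.7602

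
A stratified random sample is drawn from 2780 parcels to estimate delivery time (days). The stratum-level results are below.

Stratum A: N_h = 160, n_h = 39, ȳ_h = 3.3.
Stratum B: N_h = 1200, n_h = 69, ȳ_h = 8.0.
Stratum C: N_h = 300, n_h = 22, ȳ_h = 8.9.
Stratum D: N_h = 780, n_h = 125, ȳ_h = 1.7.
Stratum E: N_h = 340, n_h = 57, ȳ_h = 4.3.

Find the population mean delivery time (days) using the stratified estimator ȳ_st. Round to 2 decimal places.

ȳ_st ≈ 5.61

N = Σ N_h = 2780. Stratum weights W_h = N_h/N.
ȳ_st = (160·3.3 + 1200·8.0 + 300·8.9 + 780·1.7 + 340·4.3) / 2780 = 5.6065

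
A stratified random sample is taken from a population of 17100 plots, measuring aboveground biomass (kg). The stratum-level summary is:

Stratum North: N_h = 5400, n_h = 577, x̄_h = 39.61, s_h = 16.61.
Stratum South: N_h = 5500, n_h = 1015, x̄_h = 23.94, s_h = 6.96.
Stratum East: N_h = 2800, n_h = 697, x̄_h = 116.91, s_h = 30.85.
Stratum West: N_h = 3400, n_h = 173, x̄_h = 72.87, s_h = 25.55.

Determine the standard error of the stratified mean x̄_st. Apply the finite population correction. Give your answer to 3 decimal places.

V̂(x̄_st) = Σ W_h² (1 − n_h/N_h) s_h²/n_h, with W_h = N_h/N and N = 17100:
  stratum North: (5400/17100)²·(1 − 577/5400)·16.61²/577 = 0.0425875
  stratum South: (5500/17100)²·(1 − 1015/5500)·6.96²/1015 = 0.00402611
  stratum East: (2800/17100)²·(1 − 697/2800)·30.85²/697 = 0.0274968
  stratum West: (3400/17100)²·(1 − 173/3400)·25.55²/173 = 0.141586
V̂(x̄_st) = 0.215697
SE(x̄_st) = √0.215697 = 0.464432

SE(x̄_st) ≈ 0.464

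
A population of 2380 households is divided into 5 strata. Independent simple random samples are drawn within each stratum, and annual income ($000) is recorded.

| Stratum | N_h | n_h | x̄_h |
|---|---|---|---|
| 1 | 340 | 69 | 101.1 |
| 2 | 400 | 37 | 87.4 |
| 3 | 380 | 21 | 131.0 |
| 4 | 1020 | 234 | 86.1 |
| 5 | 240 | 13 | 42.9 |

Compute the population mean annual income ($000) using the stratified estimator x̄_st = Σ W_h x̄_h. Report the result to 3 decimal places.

N = Σ N_h = 2380. Stratum weights W_h = N_h/N.
x̄_st = (340·101.1 + 400·87.4 + 380·131.0 + 1020·86.1 + 240·42.9) / 2380 = 91.27395

x̄_st ≈ 91.274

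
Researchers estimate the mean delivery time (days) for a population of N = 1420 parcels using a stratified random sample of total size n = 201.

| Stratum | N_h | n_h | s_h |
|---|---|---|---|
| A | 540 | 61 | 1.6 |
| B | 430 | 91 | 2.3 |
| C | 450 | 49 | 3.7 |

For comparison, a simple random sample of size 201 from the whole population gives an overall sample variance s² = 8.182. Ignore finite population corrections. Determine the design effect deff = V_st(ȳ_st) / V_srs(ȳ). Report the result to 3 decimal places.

deff ≈ 0.969

V̂(ȳ_st) = Σ W_h² s_h²/n_h, with W_h = N_h/N and N = 1420:
  stratum A: (540/1420)²·1.6²/61 = 0.00606905
  stratum B: (430/1420)²·2.3²/91 = 0.00533058
  stratum C: (450/1420)²·3.7²/49 = 0.0280579
V_st = 0.0394576
V_srs = s²/n = 8.182/201 = 0.0407065
deff = V_st / V_srs = 0.0394576/0.0407065 = 0.9693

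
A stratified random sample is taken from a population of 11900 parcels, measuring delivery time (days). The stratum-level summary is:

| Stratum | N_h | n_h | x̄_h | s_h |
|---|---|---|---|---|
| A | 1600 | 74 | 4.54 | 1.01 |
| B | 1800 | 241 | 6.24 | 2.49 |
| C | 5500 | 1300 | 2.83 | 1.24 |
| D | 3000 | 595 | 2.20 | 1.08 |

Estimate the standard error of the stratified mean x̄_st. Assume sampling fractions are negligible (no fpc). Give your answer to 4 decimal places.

V̂(x̄_st) = Σ W_h² s_h²/n_h, with W_h = N_h/N and N = 11900:
  stratum A: (1600/11900)²·1.01²/74 = 0.000249205
  stratum B: (1800/11900)²·2.49²/241 = 0.000588617
  stratum C: (5500/11900)²·1.24²/1300 = 0.000252657
  stratum D: (3000/11900)²·1.08²/595 = 0.000124589
V̂(x̄_st) = 0.00121507
SE(x̄_st) = √0.00121507 = 0.0348578

SE(x̄_st) ≈ 0.0349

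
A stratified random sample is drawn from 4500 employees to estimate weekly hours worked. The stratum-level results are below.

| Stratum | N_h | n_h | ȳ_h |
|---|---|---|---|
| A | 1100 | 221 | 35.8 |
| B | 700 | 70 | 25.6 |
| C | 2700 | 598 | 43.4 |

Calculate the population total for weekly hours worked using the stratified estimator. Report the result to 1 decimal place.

τ̂_st = Σ N_h ȳ_h = 1100·35.8 + 700·25.6 + 2700·43.4 = 174480.0

τ̂_st ≈ 174480.0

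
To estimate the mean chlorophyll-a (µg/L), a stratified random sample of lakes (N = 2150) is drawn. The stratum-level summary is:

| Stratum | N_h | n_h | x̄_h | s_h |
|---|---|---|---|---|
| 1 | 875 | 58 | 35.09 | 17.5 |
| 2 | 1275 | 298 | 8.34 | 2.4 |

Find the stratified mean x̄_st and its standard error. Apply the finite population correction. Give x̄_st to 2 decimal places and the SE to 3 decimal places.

x̄_st = Σ W_h x̄_h = (875·35.09 + 1275·8.34)/2150 = 19.22663
V̂(x̄_st) = Σ W_h² (1 − n_h/N_h) s_h²/n_h, with W_h = N_h/N and N = 2150:
  stratum 1: (875/2150)²·(1 − 58/875)·17.5²/58 = 0.816585
  stratum 2: (1275/2150)²·(1 − 298/1275)·2.4²/298 = 0.00520876
V̂(x̄_st) = 0.821794
SE(x̄_st) = √0.821794 = 0.906528

x̄_st ≈ 19.23, SE ≈ 0.907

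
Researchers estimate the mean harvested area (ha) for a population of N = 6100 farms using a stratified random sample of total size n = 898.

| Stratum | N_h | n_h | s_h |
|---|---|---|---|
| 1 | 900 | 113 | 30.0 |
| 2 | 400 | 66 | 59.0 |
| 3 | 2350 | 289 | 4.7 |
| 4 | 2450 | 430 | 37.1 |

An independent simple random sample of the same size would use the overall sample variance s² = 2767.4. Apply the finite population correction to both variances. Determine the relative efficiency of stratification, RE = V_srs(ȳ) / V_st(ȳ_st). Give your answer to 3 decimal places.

RE ≈ 3.384

V̂(ȳ_st) = Σ W_h² (1 − n_h/N_h) s_h²/n_h, with W_h = N_h/N and N = 6100:
  stratum 1: (900/6100)²·(1 − 113/900)·30.0²/113 = 0.151608
  stratum 2: (400/6100)²·(1 − 66/400)·59.0²/66 = 0.189368
  stratum 3: (2350/6100)²·(1 − 289/2350)·4.7²/289 = 0.00994911
  stratum 4: (2450/6100)²·(1 − 430/2450)·37.1²/430 = 0.425733
V_st = 0.776658
V_srs = (1 − 898/6100)·2767.4/898 = 2.62807
Relative efficiency = V_srs / V_st = 2.62807/0.776658 = 3.3838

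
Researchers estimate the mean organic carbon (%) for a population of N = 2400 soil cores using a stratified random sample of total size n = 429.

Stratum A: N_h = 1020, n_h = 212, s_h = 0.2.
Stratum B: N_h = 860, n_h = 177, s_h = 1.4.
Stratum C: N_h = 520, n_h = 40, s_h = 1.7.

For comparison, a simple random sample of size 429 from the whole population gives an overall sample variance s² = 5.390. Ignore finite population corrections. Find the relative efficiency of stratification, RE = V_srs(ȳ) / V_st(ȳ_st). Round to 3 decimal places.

V̂(ȳ_st) = Σ W_h² s_h²/n_h, with W_h = N_h/N and N = 2400:
  stratum A: (1020/2400)²·0.2²/212 = 3.40802e-05
  stratum B: (860/2400)²·1.4²/177 = 0.00142186
  stratum C: (520/2400)²·1.7²/40 = 0.00339174
V_st = 0.00484768
V_srs = s²/n = 5.390/429 = 0.0125641
Relative efficiency = V_srs / V_st = 0.0125641/0.00484768 = 2.5918

RE ≈ 2.592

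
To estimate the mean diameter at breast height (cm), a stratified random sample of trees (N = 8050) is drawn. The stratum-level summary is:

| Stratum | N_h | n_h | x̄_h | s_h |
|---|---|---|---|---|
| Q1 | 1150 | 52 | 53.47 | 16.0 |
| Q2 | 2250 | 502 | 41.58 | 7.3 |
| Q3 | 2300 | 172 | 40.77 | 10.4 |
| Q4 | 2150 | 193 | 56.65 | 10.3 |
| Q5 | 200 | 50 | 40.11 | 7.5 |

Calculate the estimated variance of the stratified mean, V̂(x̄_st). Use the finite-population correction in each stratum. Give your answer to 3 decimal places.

V̂(x̄_st) = Σ W_h² (1 − n_h/N_h) s_h²/n_h, with W_h = N_h/N and N = 8050:
  stratum Q1: (1150/8050)²·(1 − 52/1150)·16.0²/52 = 0.0959279
  stratum Q2: (2250/8050)²·(1 − 502/2250)·7.3²/502 = 0.00644279
  stratum Q3: (2300/8050)²·(1 − 172/2300)·10.4²/172 = 0.0474948
  stratum Q4: (2150/8050)²·(1 − 193/2150)·10.3²/193 = 0.0356907
  stratum Q5: (200/8050)²·(1 − 50/200)·7.5²/50 = 0.000520813
V̂(x̄_st) = 0.186077

V̂(x̄_st) ≈ 0.186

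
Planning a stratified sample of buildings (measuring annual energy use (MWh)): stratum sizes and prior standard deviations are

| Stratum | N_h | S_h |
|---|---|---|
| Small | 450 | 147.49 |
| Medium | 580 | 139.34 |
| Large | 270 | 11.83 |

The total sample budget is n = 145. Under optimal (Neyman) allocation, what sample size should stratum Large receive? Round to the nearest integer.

3

Neyman allocation: n_h = n · N_h S_h / Σ N_i S_i, with n = 145.
  stratum Small: N_h·S_h = 450·147.49 = 66370.50
  stratum Medium: N_h·S_h = 580·139.34 = 80817.20
  stratum Large: N_h·S_h = 270·11.83 = 3194.10
Σ N_h S_h = 150381.80
n for stratum Large = 145·3194.10/150381.80 = 3.080 → 3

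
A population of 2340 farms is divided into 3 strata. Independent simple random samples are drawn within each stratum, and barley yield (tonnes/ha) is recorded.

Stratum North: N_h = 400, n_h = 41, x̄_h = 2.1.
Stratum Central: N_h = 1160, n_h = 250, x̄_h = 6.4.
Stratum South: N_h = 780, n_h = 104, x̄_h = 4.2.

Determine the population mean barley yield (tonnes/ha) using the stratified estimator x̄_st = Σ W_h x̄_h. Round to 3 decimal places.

x̄_st ≈ 4.932

N = Σ N_h = 2340. Stratum weights W_h = N_h/N.
x̄_st = (400·2.1 + 1160·6.4 + 780·4.2) / 2340 = 4.93162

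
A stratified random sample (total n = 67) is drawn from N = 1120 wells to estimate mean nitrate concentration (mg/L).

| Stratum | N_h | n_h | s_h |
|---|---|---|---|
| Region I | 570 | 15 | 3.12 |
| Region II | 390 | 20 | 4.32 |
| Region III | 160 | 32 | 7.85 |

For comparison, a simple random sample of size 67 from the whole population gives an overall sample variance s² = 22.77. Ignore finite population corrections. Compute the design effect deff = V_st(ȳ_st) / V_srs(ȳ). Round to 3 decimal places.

deff ≈ 0.943

V̂(ȳ_st) = Σ W_h² s_h²/n_h, with W_h = N_h/N and N = 1120:
  stratum Region I: (570/1120)²·3.12²/15 = 0.168086
  stratum Region II: (390/1120)²·4.32²/20 = 0.113144
  stratum Region III: (160/1120)²·7.85²/32 = 0.0393001
V_st = 0.32053
V_srs = s²/n = 22.77/67 = 0.339851
deff = V_st / V_srs = 0.32053/0.339851 = 0.9431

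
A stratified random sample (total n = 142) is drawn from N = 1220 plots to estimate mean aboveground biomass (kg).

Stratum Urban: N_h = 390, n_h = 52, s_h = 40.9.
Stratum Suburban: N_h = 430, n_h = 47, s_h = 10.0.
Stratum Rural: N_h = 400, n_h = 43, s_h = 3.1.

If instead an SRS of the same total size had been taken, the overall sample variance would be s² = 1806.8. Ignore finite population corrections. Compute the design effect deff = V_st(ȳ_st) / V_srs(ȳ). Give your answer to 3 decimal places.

deff ≈ 0.281

V̂(ȳ_st) = Σ W_h² s_h²/n_h, with W_h = N_h/N and N = 1220:
  stratum Urban: (390/1220)²·40.9²/52 = 3.2874
  stratum Suburban: (430/1220)²·10.0²/47 = 0.264314
  stratum Rural: (400/1220)²·3.1²/43 = 0.0240245
V_st = 3.57574
V_srs = s²/n = 1806.8/142 = 12.7239
deff = V_st / V_srs = 3.57574/12.7239 = 0.2810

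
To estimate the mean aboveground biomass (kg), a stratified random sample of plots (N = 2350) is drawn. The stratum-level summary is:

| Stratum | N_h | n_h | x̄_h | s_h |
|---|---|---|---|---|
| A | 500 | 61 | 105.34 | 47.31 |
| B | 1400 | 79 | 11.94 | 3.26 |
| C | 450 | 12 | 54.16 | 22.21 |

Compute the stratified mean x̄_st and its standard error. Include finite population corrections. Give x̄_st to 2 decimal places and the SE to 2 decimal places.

x̄_st ≈ 39.90, SE ≈ 1.72

x̄_st = Σ W_h x̄_h = (500·105.34 + 1400·11.94 + 450·54.16)/2350 = 39.89702
V̂(x̄_st) = Σ W_h² (1 − n_h/N_h) s_h²/n_h, with W_h = N_h/N and N = 2350:
  stratum A: (500/2350)²·(1 − 61/500)·47.31²/61 = 1.45839
  stratum B: (1400/2350)²·(1 − 79/1400)·3.26²/79 = 0.0450509
  stratum C: (450/2350)²·(1 − 12/450)·22.21²/12 = 1.46712
V̂(x̄_st) = 2.97057
SE(x̄_st) = √2.97057 = 1.72353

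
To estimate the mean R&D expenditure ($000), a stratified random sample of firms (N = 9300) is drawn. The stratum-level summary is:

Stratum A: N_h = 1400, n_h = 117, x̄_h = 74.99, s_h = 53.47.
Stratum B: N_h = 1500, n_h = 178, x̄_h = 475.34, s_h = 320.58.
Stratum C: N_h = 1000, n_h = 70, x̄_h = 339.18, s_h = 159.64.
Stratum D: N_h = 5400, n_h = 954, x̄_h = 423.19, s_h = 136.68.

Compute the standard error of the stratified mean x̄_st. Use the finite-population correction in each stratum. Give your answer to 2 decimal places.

V̂(x̄_st) = Σ W_h² (1 − n_h/N_h) s_h²/n_h, with W_h = N_h/N and N = 9300:
  stratum A: (1400/9300)²·(1 − 117/1400)·53.47²/117 = 0.507485
  stratum B: (1500/9300)²·(1 − 178/1500)·320.58²/178 = 13.2376
  stratum C: (1000/9300)²·(1 − 70/1000)·159.64²/70 = 3.91474
  stratum D: (5400/9300)²·(1 − 954/5400)·136.68²/954 = 5.43574
V̂(x̄_st) = 23.0956
SE(x̄_st) = √23.0956 = 4.80579

SE(x̄_st) ≈ 4.81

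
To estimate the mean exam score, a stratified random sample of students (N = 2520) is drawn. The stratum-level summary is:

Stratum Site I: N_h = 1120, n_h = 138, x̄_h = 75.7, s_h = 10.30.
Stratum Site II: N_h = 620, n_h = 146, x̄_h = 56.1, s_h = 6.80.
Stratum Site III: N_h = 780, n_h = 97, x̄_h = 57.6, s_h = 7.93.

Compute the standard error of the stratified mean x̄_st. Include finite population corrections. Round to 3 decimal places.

SE(x̄_st) ≈ 0.450

V̂(x̄_st) = Σ W_h² (1 − n_h/N_h) s_h²/n_h, with W_h = N_h/N and N = 2520:
  stratum Site I: (1120/2520)²·(1 − 138/1120)·10.30²/138 = 0.133145
  stratum Site II: (620/2520)²·(1 − 146/620)·6.80²/146 = 0.0146566
  stratum Site III: (780/2520)²·(1 − 97/780)·7.93²/97 = 0.0543862
V̂(x̄_st) = 0.202188
SE(x̄_st) = √0.202188 = 0.449653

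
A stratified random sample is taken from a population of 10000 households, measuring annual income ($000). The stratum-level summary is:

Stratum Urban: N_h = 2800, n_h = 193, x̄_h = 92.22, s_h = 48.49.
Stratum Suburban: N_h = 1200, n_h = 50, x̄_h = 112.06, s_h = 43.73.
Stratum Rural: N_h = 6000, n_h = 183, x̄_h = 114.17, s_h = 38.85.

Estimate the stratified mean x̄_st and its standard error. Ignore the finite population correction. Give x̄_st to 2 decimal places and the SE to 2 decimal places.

x̄_st ≈ 107.77, SE ≈ 2.12

x̄_st = Σ W_h x̄_h = (2800·92.22 + 1200·112.06 + 6000·114.17)/10000 = 107.77080
V̂(x̄_st) = Σ W_h² s_h²/n_h, with W_h = N_h/N and N = 10000:
  stratum Urban: (2800/10000)²·48.49²/193 = 0.955131
  stratum Suburban: (1200/10000)²·43.73²/50 = 0.550746
  stratum Rural: (6000/10000)²·38.85²/183 = 2.96916
V̂(x̄_st) = 4.47504
SE(x̄_st) = √4.47504 = 2.11543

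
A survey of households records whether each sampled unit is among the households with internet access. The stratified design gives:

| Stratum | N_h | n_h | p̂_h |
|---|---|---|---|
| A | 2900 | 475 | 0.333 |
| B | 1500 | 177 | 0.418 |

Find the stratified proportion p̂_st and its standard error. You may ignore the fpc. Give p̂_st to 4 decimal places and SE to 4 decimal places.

p̂_st ≈ 0.3620, SE ≈ 0.0191

N = 4400; stratum weights W_h = N_h/N.
p̂_st = Σ W_h p̂_h = (2900·0.333 + 1500·0.418)/4400 = 0.36198
V̂(p̂_st) = Σ W_h² p̂_h(1−p̂_h)/(n_h−1):
  stratum A: (2900/4400)²·0.333·0.667/474 = 0.000203555
  stratum B: (1500/4400)²·0.418·0.582/176 = 0.000160644
V̂(p̂_st) = 0.000364199; SE = √V̂ = 0.019084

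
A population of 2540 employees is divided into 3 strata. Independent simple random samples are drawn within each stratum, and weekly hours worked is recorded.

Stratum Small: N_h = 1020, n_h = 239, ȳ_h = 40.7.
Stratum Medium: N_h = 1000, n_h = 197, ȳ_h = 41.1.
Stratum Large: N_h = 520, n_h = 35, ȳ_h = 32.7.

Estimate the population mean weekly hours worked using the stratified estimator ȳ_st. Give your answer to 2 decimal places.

N = Σ N_h = 2540. Stratum weights W_h = N_h/N.
ȳ_st = (1020·40.7 + 1000·41.1 + 520·32.7) / 2540 = 39.2197

ȳ_st ≈ 39.22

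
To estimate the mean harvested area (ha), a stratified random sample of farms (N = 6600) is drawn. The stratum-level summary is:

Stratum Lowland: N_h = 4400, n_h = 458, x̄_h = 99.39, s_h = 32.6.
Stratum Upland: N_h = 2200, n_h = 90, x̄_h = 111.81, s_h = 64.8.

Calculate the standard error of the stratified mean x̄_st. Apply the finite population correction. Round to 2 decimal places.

V̂(x̄_st) = Σ W_h² (1 − n_h/N_h) s_h²/n_h, with W_h = N_h/N and N = 6600:
  stratum Lowland: (4400/6600)²·(1 − 458/4400)·32.6²/458 = 0.923956
  stratum Upland: (2200/6600)²·(1 − 90/2200)·64.8²/90 = 4.97193
V̂(x̄_st) = 5.89588
SE(x̄_st) = √5.89588 = 2.42814

SE(x̄_st) ≈ 2.43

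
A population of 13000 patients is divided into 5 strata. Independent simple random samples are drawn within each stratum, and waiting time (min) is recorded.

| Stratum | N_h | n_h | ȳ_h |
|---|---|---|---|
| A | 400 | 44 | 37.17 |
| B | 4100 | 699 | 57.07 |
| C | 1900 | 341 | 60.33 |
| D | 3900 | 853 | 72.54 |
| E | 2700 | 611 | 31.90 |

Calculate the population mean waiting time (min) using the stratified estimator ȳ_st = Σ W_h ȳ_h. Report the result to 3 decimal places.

N = Σ N_h = 13000. Stratum weights W_h = N_h/N.
ȳ_st = (400·37.17 + 4100·57.07 + 1900·60.33 + 3900·72.54 + 2700·31.90) / 13000 = 56.34754

ȳ_st ≈ 56.348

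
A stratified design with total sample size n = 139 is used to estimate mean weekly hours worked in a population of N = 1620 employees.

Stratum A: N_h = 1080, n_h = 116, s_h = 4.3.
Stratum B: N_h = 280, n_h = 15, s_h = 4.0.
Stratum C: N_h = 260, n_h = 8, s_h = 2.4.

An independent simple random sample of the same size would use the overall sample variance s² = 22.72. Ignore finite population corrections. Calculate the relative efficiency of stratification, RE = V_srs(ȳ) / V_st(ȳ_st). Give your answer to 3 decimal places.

V̂(ȳ_st) = Σ W_h² s_h²/n_h, with W_h = N_h/N and N = 1620:
  stratum A: (1080/1620)²·4.3²/116 = 0.0708429
  stratum B: (280/1620)²·4.0²/15 = 0.0318651
  stratum C: (260/1620)²·2.4²/8 = 0.018546
V_st = 0.121254
V_srs = s²/n = 22.72/139 = 0.163453
Relative efficiency = V_srs / V_st = 0.163453/0.121254 = 1.3480

RE ≈ 1.348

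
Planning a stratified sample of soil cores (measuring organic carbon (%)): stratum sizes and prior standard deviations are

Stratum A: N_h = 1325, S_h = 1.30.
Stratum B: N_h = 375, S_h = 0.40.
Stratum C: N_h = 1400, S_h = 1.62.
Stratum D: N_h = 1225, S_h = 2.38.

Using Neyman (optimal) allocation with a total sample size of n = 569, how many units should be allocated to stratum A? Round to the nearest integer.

139

Neyman allocation: n_h = n · N_h S_h / Σ N_i S_i, with n = 569.
  stratum A: N_h·S_h = 1325·1.30 = 1722.50
  stratum B: N_h·S_h = 375·0.40 = 150.00
  stratum C: N_h·S_h = 1400·1.62 = 2268.00
  stratum D: N_h·S_h = 1225·2.38 = 2915.50
Σ N_h S_h = 7056.00
n for stratum A = 569·1722.50/7056.00 = 138.903 → 139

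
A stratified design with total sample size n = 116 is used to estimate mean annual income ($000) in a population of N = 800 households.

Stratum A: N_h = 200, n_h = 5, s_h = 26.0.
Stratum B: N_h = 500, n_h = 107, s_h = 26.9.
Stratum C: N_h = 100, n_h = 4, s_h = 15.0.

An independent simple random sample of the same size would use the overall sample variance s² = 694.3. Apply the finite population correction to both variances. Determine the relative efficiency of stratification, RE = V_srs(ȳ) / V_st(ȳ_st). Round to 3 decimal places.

V̂(ȳ_st) = Σ W_h² (1 − n_h/N_h) s_h²/n_h, with W_h = N_h/N and N = 800:
  stratum A: (200/800)²·(1 − 5/200)·26.0²/5 = 8.23875
  stratum B: (500/800)²·(1 − 107/500)·26.9²/107 = 2.07636
  stratum C: (100/800)²·(1 − 4/100)·15.0²/4 = 0.84375
V_st = 11.1589
V_srs = (1 − 116/800)·694.3/116 = 5.11747
Relative efficiency = V_srs / V_st = 5.11747/11.1589 = 0.4586

RE ≈ 0.459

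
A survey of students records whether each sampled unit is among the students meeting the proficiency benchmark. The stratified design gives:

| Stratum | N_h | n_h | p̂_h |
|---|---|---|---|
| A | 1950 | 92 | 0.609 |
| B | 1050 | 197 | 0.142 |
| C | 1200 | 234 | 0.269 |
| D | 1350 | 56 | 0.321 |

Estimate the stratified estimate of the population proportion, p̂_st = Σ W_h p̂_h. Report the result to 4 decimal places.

N = 5550; stratum weights W_h = N_h/N.
p̂_st = Σ W_h p̂_h = (1950·0.609 + 1050·0.142 + 1200·0.269 + 1350·0.321)/5550 = 0.37708

p̂_st ≈ 0.3771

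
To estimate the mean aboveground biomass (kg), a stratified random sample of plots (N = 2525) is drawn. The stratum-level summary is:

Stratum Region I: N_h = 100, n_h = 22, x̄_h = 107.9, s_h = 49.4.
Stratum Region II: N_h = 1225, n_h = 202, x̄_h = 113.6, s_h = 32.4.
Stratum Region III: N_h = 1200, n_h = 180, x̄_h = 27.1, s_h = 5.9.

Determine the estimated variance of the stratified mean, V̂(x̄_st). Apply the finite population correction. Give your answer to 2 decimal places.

V̂(x̄_st) = Σ W_h² (1 − n_h/N_h) s_h²/n_h, with W_h = N_h/N and N = 2525:
  stratum Region I: (100/2525)²·(1 − 22/100)·49.4²/22 = 0.135707
  stratum Region II: (1225/2525)²·(1 − 202/1225)·32.4²/202 = 1.02147
  stratum Region III: (1200/2525)²·(1 − 180/1200)·5.9²/180 = 0.037127
V̂(x̄_st) = 1.19431

V̂(x̄_st) ≈ 1.19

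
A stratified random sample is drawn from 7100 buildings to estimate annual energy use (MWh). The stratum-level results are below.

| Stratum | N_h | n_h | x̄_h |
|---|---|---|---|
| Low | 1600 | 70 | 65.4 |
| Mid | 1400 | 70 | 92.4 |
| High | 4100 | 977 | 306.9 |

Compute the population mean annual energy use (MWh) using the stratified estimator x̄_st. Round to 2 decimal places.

N = Σ N_h = 7100. Stratum weights W_h = N_h/N.
x̄_st = (1600·65.4 + 1400·92.4 + 4100·306.9) / 7100 = 210.1817

x̄_st ≈ 210.18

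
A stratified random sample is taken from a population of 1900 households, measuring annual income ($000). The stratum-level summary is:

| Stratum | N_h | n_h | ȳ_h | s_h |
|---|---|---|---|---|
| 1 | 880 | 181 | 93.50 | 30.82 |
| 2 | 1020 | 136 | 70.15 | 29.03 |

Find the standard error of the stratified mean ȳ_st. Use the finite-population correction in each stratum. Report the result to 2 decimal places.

SE(ȳ_st) ≈ 1.56

V̂(ȳ_st) = Σ W_h² (1 − n_h/N_h) s_h²/n_h, with W_h = N_h/N and N = 1900:
  stratum 1: (880/1900)²·(1 − 181/880)·30.82²/181 = 0.89421
  stratum 2: (1020/1900)²·(1 − 136/1020)·29.03²/136 = 1.54775
V̂(ȳ_st) = 2.44196
SE(ȳ_st) = √2.44196 = 1.56268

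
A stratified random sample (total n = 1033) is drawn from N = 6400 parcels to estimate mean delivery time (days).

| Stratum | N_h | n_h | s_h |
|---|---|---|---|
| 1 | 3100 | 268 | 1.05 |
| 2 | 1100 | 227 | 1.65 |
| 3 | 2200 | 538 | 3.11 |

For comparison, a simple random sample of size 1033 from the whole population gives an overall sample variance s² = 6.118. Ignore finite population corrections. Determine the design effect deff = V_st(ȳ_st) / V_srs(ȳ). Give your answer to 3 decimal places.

V̂(ȳ_st) = Σ W_h² s_h²/n_h, with W_h = N_h/N and N = 6400:
  stratum 1: (3100/6400)²·1.05²/268 = 0.000965178
  stratum 2: (1100/6400)²·1.65²/227 = 0.000354297
  stratum 3: (2200/6400)²·3.11²/538 = 0.00212434
V_st = 0.00344381
V_srs = s²/n = 6.118/1033 = 0.00592256
deff = V_st / V_srs = 0.00344381/0.00592256 = 0.5815

deff ≈ 0.581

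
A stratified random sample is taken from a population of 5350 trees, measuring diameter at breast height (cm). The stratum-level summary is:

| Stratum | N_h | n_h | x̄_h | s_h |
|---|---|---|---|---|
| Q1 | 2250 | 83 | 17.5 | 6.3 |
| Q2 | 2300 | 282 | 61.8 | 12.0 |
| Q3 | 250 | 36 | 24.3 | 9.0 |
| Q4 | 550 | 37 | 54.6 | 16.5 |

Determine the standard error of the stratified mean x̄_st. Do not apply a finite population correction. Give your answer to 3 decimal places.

V̂(x̄_st) = Σ W_h² s_h²/n_h, with W_h = N_h/N and N = 5350:
  stratum Q1: (2250/5350)²·6.3²/83 = 0.0845786
  stratum Q2: (2300/5350)²·12.0²/282 = 0.094376
  stratum Q3: (250/5350)²·9.0²/36 = 0.00491309
  stratum Q4: (550/5350)²·16.5²/37 = 0.077765
V̂(x̄_st) = 0.261633
SE(x̄_st) = √0.261633 = 0.5115

SE(x̄_st) ≈ 0.512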